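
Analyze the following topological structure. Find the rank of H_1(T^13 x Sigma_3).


pi_1(A x B) = pi_1(A) x pi_1(B); rank of abelianization = b_1.
b_1(T^13) = 13, b_1(Sigma_3) = 2*3 = 6.
b_1(product) = 13 + 6 = 19

19


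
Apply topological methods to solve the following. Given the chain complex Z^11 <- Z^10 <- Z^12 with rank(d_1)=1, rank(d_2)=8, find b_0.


rank H_k = rank(ker d_k) - rank(im d_{k+1}).
rank(ker d_0) = rank(C_0) - rank(d_0) = 11 - 0 = 11.
rank(im d_{0+1}) = 1.
rank H_0 = 11 - 1 = 10

10


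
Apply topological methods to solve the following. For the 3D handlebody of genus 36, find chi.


A genus-g handlebody deformation retracts to a wedge of g circles.
chi(vee_g S^1) = 1 - g.
chi(H_36) = 1 - 36 = -35

-35


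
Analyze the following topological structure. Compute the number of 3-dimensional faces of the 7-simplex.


Delta^7 has 7+1 vertices. A 3-face is a choice of 3+1 vertices.
f_3 = C(7+1, 3+1) = C(8,4) = 70

70


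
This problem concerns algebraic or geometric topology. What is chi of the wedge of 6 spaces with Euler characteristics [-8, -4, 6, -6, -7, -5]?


chi(A v B) = chi(A) + chi(B) - 1 (one point identified).
For 6 spaces: chi = (sum chi_i) - (6 - 1).
sum = -24; chi = -24 - 5 = -29

-29


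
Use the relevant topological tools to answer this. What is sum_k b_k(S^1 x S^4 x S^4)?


Total Betti number is multiplicative under products.
Each S^d (d>=1) has total Betti number 2.
There are 3 sphere factors.
Total = 2^3 = 8

8


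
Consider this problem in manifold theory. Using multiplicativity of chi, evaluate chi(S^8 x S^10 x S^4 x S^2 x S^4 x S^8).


chi is multiplicative: chi(X x Y) = chi(X) chi(Y).
Each even-dim sphere has chi = 2. There are 6 factors.
chi = 2^6 = 64

64


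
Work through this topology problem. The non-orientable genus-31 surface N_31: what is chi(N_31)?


For a non-orientable closed surface with k crosscaps: chi = 2 - k.
Here k = 31.
chi = 2 - 31 = -29

-29


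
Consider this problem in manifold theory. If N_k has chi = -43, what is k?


chi = 2 - k for closed non-orientable surfaces with k crosscaps.
-43 = 2 - k
k = 2 - (-43) = 45

45


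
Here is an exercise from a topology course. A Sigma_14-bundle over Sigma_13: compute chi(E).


For a fiber bundle F -> E -> B (with CW structure): chi(E) = chi(B) * chi(F).
chi(Sigma_13) = -24, chi(Sigma_14) = -26.
chi(E) = (-24) * (-26) = 624

624


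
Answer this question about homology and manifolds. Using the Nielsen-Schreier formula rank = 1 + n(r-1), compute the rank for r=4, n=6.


Nielsen-Schreier: an index-n subgroup of F_r is free of rank 1 + n(r-1).
Equivalently: chi(cover) = n*chi(base); chi(vee_r S^1) = 1 - 4 = -3.
chi(E) = 6*(-3) = -18; rank = 1 - chi(E) = 1 - (-18) = 19.
rank = 1 + 6*(4-1) = 1 + 18 = 19

19


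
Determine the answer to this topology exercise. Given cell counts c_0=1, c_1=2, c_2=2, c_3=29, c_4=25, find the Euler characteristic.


chi = sum_k (-1)^k c_k.
= (-1)^0*1 + (-1)^1*2 + (-1)^2*2 + (-1)^3*29 + (-1)^4*25
= (1) + (-2) + (2) + (-29) + (25)
= -3

-3


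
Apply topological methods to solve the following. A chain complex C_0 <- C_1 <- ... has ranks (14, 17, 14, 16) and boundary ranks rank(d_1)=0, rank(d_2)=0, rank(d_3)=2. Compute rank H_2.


rank H_k = rank(ker d_k) - rank(im d_{k+1}).
rank(ker d_2) = rank(C_2) - rank(d_2) = 14 - 0 = 14.
rank(im d_{2+1}) = 2.
rank H_2 = 14 - 2 = 12

12


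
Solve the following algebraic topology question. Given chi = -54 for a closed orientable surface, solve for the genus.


chi = 2 - 2g for closed orientable surfaces.
-54 = 2 - 2g
2g = 2 - (-54) = 56
g = 28

28


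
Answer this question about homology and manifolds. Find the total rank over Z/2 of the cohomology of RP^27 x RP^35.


dim H^*(RP^n; Z/2) = n+1 (one Z/2 in each degree 0..n).
Total Betti number is multiplicative.
Total = (27+1) * (35+1) = 28 * 36 = 1008

1008


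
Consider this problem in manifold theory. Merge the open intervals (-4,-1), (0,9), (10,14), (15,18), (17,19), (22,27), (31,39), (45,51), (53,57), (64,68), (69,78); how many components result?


Sort and merge overlapping open intervals.
Merged: (-4,-1), (0,9), (10,14), (15,19), (22,27), (31,39), (45,51), (53,57), (64,68), (69,78).
Number of components = 10

10


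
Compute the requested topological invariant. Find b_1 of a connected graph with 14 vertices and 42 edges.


For a connected graph: rank(pi_1) = b_1 = E - V + 1 = 1 - chi.
chi = V - E = 14 - 42 = -28.
rank = 1 - (-28) = 42 - 14 + 1 = 29

29


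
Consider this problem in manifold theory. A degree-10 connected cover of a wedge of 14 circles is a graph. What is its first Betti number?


Nielsen-Schreier: an index-n subgroup of F_r is free of rank 1 + n(r-1).
Equivalently: chi(cover) = n*chi(base); chi(vee_r S^1) = 1 - 14 = -13.
chi(E) = 10*(-13) = -130; rank = 1 - chi(E) = 1 - (-130) = 131.
rank = 1 + 10*(14-1) = 1 + 130 = 131

131


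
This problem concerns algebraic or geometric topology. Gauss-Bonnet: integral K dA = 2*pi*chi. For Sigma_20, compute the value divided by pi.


Gauss-Bonnet: integral K dA = 2*pi*chi(M).
chi(Sigma_20) = 2 - 2*20 = -38.
(integral K dA)/pi = 2*chi = 2*(-38) = -76

-76


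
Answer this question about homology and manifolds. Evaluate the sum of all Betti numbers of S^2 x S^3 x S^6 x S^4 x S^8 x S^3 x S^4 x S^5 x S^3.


Total Betti number is multiplicative under products.
Each S^d (d>=1) has total Betti number 2.
There are 9 sphere factors.
Total = 2^9 = 512

512


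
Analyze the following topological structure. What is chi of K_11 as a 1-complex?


K_11: V = 11, E = C(11,2) = 55.
chi = V - E = 11 - 55 = -44

-44


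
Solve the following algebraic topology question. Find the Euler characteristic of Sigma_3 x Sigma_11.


chi(Sigma_3) = 2 - 2*3 = -4
chi(Sigma_11) = 2 - 2*11 = -20
chi(product) = (-4) * (-20) = 80

80


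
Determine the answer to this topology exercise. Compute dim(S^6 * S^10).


Join of spheres: S^m * S^n = S^{m+n+1}.
dim = 6 + 10 + 1 = 17

17


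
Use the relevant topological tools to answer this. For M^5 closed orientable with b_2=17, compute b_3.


Poincare duality for closed orientable n-manifolds: b_k = b_{n-k}.
Here n = 5, so b_3 = b_2 = 17

17


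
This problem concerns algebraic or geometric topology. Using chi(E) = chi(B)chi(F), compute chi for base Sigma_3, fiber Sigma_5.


For a fiber bundle F -> E -> B (with CW structure): chi(E) = chi(B) * chi(F).
chi(Sigma_3) = -4, chi(Sigma_5) = -8.
chi(E) = (-4) * (-8) = 32

32


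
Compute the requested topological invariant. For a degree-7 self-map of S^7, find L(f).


On S^7: L(f) = tr(f_0*) + (-1)^7 tr(f_7*) = 1 + (-1)^7 * deg(f).
L(f) = 1 + (-1)^7 * 7 = 1 + -7 = -6

-6


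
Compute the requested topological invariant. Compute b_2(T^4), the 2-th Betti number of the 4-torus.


By the Kunneth formula, b_k(T^n) = C(n,k).
b_2(T^4) = C(4,2).
C(4,2) = 4!/(2!*2!) = 6

6


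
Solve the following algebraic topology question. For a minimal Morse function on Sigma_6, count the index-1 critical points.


A perfect Morse function has m_k = b_k.
For Sigma_6: b_0=1, b_1=2g=12, b_2=1.
Saddles m_1 = 2g = 12

12


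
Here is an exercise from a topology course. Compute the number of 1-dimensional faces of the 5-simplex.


Delta^5 has 5+1 vertices. A 1-face is a choice of 1+1 vertices.
f_1 = C(5+1, 1+1) = C(6,2) = 15

15


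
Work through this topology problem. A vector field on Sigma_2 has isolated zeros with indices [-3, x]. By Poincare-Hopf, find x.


Poincare-Hopf: sum of indices = chi(M).
chi(Sigma_2) = 2 - 2*2 = -2.
Sum of known indices = -3.
x = chi - (sum known) = -2 - (-3) = 1

1


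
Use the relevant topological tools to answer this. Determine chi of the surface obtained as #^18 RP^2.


For a non-orientable closed surface with k crosscaps: chi = 2 - k.
Here k = 18.
chi = 2 - 18 = -16

-16


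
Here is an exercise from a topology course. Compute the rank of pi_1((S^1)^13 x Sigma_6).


pi_1(A x B) = pi_1(A) x pi_1(B); rank of abelianization = b_1.
b_1(T^13) = 13, b_1(Sigma_6) = 2*6 = 12.
b_1(product) = 13 + 12 = 25

25


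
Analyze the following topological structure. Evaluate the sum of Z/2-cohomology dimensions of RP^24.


H^k(RP^24; Z/2) = Z/2 for each 0 <= k <= 24.
Total dimension = 24 + 1 = 25

25


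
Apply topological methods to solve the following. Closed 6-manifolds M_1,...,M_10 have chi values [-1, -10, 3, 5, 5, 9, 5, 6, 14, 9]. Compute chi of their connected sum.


For n-manifolds: chi(A#B) = chi(A) + chi(B) - chi(S^6).
chi(S^6) = 1 + (-1)^6 = 2.
chi(#) = (sum chi_i) - (10-1)*chi(S^6) = 45 - 9*2 = 27

27


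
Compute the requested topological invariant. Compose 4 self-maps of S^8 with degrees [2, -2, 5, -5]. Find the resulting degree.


Degree is multiplicative: deg(composition) = product of degrees.
= (2) * (-2) * (5) * (-5) = 100

100


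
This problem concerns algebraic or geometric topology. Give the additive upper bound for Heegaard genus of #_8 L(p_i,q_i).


Heegaard genus satisfies g(A#B) <= g(A) + g(B).
Each lens space has g = 1.
Upper bound: 8 * 1 = 8

8


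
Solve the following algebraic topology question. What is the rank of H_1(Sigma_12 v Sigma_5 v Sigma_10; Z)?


For a wedge X v Y: reduced H_k(X v Y) = H_k(X) + H_k(Y).
Each Sigma_g contributes b_1 = 2g.
b_1 = 24 + 10 + 20 = 54

54


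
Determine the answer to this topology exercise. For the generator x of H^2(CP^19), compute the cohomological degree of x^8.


|x| = 2 in H^*(CP^n).
|x^8| = 8 * |x| = 8 * 2 = 16

16


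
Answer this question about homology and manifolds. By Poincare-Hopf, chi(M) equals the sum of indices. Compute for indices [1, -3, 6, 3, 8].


Poincare-Hopf: chi(M) = sum of indices of zeros.
chi = (1) + (-3) + (6) + (3) + (8) = 15

15


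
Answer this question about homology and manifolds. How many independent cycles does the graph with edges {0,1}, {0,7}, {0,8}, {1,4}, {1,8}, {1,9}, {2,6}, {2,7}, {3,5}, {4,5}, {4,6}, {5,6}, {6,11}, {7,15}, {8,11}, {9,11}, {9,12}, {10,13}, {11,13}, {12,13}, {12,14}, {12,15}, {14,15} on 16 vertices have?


b_1 = E - V + (number of components).
E = 23, V = 16, components = 1.
b_1 = 23 - 16 + 1 = 8

8


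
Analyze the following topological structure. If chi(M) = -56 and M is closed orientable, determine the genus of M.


chi = 2 - 2g for closed orientable surfaces.
-56 = 2 - 2g
2g = 2 - (-56) = 58
g = 29

29


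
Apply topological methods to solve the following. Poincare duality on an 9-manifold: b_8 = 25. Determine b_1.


Poincare duality for closed orientable n-manifolds: b_k = b_{n-k}.
Here n = 9, so b_1 = b_8 = 25

25


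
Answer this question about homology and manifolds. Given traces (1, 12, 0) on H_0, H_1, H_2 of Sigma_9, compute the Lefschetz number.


L(f) = tr(f_0*) - tr(f_1*) + tr(f_2*).
= 1 - (12) + (0)
= -11

-11


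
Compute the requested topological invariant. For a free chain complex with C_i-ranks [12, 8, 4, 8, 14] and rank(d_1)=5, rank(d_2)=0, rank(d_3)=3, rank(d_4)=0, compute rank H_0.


rank H_k = rank(ker d_k) - rank(im d_{k+1}).
rank(ker d_0) = rank(C_0) - rank(d_0) = 12 - 0 = 12.
rank(im d_{0+1}) = 5.
rank H_0 = 12 - 5 = 7

7


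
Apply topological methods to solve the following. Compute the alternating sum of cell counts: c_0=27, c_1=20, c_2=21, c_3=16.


chi = sum_k (-1)^k c_k.
= (-1)^0*27 + (-1)^1*20 + (-1)^2*21 + (-1)^3*16
= (27) + (-20) + (21) + (-16)
= 12

12


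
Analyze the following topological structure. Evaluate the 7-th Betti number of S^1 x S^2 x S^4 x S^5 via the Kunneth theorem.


Each S^d has Poincare polynomial 1 + t^d.
The product S^1 x S^2 x S^4 x S^5 has Poincare polynomial prod(1+t^d_i).
Expanding: b_0=1, b_1=1, b_2=1, b_3=1, b_4=1, b_5=2, b_6=2, b_7=2, b_8=1, b_9=1, b_10=1, b_11=1, b_12=1.
b_7 = 2

2


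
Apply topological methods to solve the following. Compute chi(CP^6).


CP^6 has one cell in each even dimension 0, 2, ..., 2*6 (6+1 cells total).
All cells are even-dimensional, so chi = number of cells.
chi = 6 + 1 = 7

7


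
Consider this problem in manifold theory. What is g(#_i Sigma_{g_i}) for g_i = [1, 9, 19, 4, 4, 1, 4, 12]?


Genus is additive under connected sum of orientable surfaces.
g = 1 + 9 + 19 + 4 + 4 + 1 + 4 + 12 = 54

54


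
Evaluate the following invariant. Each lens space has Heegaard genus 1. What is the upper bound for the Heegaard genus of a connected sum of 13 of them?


Heegaard genus satisfies g(A#B) <= g(A) + g(B).
Each lens space has g = 1.
Upper bound: 13 * 1 = 13

13


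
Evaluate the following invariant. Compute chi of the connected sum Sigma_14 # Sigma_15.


chi(Sigma_14) = 2 - 2*14 = -26
chi(Sigma_15) = 2 - 2*15 = -28
For surfaces: chi(A#B) = chi(A) + chi(B) - 2.
chi = -26 + -28 - 2 = -56

-56


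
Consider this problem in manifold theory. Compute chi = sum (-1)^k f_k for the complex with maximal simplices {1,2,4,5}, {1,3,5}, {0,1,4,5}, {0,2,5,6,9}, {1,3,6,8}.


Enumerate all faces; f-vector: f_0=9, f_1=24, f_2=22, f_3=8, f_4=1.
chi = sum (-1)^k f_k = 0

0


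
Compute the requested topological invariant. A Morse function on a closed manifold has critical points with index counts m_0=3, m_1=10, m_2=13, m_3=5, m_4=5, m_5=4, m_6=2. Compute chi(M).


Morse theory: chi(M) = sum_k (-1)^k m_k where m_k = #(index-k critical points).
= (3) + (-10) + (13) + (-5) + (5) + (-4) + (2) = 4

4


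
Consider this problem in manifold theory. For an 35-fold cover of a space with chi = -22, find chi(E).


For a finite covering: chi(E) = (number of sheets) * chi(B).
chi(E) = 35 * (-22) = -770

-770


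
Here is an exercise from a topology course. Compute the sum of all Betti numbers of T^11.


b_k(T^11) = C(11,k), so the sum over k is sum_k C(11,k) = 2^11.
Total = 2^11 = 2048

2048


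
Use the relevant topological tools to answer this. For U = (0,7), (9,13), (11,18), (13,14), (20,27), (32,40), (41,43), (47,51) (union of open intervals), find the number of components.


Sort and merge overlapping open intervals.
Merged: (0,7), (9,18), (20,27), (32,40), (41,43), (47,51).
Number of components = 6

6


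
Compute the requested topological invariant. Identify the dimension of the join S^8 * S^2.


Join of spheres: S^m * S^n = S^{m+n+1}.
dim = 8 + 2 + 1 = 11

11


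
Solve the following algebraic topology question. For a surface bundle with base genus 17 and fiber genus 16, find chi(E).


For a fiber bundle F -> E -> B (with CW structure): chi(E) = chi(B) * chi(F).
chi(Sigma_17) = -32, chi(Sigma_16) = -30.
chi(E) = (-32) * (-30) = 960

960


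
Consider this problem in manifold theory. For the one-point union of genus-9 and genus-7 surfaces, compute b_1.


For a wedge: H_1(A v B) = H_1(A) + H_1(B).
b_1(Sigma_9) = 18, b_1(Sigma_7) = 14.
b_1 = 18 + 14 = 32

32


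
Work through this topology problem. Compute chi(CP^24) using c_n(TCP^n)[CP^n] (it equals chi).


For any closed oriented manifold, <e(TM),[M]> = chi(M).
chi(CP^24) = 24+1 = 25

25


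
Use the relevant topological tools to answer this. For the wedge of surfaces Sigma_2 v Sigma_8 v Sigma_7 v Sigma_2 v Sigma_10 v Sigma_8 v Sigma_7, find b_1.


For a wedge X v Y: reduced H_k(X v Y) = H_k(X) + H_k(Y).
Each Sigma_g contributes b_1 = 2g.
b_1 = 4 + 16 + 14 + 4 + 20 + 16 + 14 = 88

88


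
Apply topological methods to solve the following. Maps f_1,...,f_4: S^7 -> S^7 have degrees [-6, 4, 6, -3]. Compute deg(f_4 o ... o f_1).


Degree is multiplicative: deg(composition) = product of degrees.
= (-6) * (4) * (6) * (-3) = 432

432


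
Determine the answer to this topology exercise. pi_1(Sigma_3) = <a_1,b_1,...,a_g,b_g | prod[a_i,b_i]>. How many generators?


Standard presentation: pi_1(Sigma_g) = <a_1,b_1,...,a_g,b_g | [a_1,b_1]...[a_g,b_g] = 1>.
Number of generators = 2g = 2*3 = 6

6


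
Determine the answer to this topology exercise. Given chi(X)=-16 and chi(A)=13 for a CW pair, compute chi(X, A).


Relative Euler characteristic: chi(X, A) = chi(X) - chi(A).
= -16 - (13) = -29

-29


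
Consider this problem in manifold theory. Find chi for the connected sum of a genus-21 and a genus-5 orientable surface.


chi(Sigma_21) = 2 - 2*21 = -40
chi(Sigma_5) = 2 - 2*5 = -8
For surfaces: chi(A#B) = chi(A) + chi(B) - 2.
chi = -40 + -8 - 2 = -50

-50


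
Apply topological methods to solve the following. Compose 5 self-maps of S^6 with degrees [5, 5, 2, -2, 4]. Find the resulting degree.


Degree is multiplicative: deg(composition) = product of degrees.
= (5) * (5) * (2) * (-2) * (4) = -400

-400


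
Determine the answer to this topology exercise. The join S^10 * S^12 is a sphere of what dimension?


Join of spheres: S^m * S^n = S^{m+n+1}.
dim = 10 + 12 + 1 = 23

23


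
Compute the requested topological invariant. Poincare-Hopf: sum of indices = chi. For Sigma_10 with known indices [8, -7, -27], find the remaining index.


Poincare-Hopf: sum of indices = chi(M).
chi(Sigma_10) = 2 - 2*10 = -18.
Sum of known indices = -26.
x = chi - (sum known) = -18 - (-26) = 8

8


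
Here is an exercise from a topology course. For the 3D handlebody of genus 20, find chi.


A genus-g handlebody deformation retracts to a wedge of g circles.
chi(vee_g S^1) = 1 - g.
chi(H_20) = 1 - 20 = -19

-19


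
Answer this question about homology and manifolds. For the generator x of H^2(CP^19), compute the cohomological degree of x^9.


|x| = 2 in H^*(CP^n).
|x^9| = 9 * |x| = 9 * 2 = 18

18


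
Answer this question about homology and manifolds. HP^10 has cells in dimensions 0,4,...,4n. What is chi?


HP^10 has one cell in each dimension 0, 4, ..., 4*10 (10+1 cells, all even-dim).
chi = 10 + 1 = 11

11


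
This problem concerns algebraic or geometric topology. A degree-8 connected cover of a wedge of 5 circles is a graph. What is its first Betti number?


Nielsen-Schreier: an index-n subgroup of F_r is free of rank 1 + n(r-1).
Equivalently: chi(cover) = n*chi(base); chi(vee_r S^1) = 1 - 5 = -4.
chi(E) = 8*(-4) = -32; rank = 1 - chi(E) = 1 - (-32) = 33.
rank = 1 + 8*(5-1) = 1 + 32 = 33

33


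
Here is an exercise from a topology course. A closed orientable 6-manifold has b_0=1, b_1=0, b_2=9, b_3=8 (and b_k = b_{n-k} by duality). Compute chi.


By Poincare duality b_k = b_{6-k}, so full Betti numbers: b_0=1, b_1=0, b_2=9, b_3=8, b_4=9, b_5=0, b_6=1.
chi = sum (-1)^k b_k = 12

12


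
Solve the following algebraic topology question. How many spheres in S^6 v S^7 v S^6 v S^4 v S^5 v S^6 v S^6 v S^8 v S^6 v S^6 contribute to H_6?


For a wedge of spheres, H_k (k>0) is free on one generator per sphere of dimension k.
Spheres of dimension 6: count = 6.
b_6 = 6

6


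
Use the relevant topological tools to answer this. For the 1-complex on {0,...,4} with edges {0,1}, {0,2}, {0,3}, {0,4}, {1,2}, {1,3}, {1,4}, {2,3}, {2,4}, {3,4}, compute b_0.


Run DFS/union-find over 5 vertices.
V = 5, E = 10.
Number of components = 1

1


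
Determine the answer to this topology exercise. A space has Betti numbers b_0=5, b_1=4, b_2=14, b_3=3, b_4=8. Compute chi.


chi = sum_k (-1)^k b_k.
= (5) + (-4) + (14) + (-3) + (8)
= 20

20


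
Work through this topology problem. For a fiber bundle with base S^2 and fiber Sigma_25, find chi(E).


chi(S^2) = 2 (n even), chi(Sigma_25) = 2 - 2*25 = -48.
chi(E) = 2 * (-48) = -96

-96


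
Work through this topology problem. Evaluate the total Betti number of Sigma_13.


For Sigma_13: b_0 = 1, b_1 = 2g = 26, b_2 = 1.
Total = 1 + 26 + 1 = 28

28


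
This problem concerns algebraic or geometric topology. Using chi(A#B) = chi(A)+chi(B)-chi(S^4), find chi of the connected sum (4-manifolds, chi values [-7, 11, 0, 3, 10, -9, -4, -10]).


For n-manifolds: chi(A#B) = chi(A) + chi(B) - chi(S^4).
chi(S^4) = 1 + (-1)^4 = 2.
chi(#) = (sum chi_i) - (8-1)*chi(S^4) = -6 - 7*2 = -20

-20


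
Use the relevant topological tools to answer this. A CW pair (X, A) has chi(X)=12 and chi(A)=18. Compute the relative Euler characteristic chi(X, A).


Relative Euler characteristic: chi(X, A) = chi(X) - chi(A).
= 12 - (18) = -6

-6


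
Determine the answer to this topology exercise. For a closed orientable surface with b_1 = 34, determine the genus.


For a closed orientable surface: b_1 = 2g.
34 = 2g
g = 34 / 2 = 17

17


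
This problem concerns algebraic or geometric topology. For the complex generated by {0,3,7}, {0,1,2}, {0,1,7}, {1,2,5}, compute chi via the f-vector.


Enumerate all faces; f-vector: f_0=6, f_1=9, f_2=4.
chi = sum (-1)^k f_k = 1

1


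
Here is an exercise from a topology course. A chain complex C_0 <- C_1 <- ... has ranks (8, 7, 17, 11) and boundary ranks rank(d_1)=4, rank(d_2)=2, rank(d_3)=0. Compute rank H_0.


rank H_k = rank(ker d_k) - rank(im d_{k+1}).
rank(ker d_0) = rank(C_0) - rank(d_0) = 8 - 0 = 8.
rank(im d_{0+1}) = 4.
rank H_0 = 8 - 4 = 4

4


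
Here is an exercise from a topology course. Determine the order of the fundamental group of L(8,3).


pi_1(L(p,q)) = Z/pZ for any q coprime to p.
|pi_1(L(8,3))| = 8

8


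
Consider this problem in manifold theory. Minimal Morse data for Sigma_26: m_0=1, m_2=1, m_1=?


A perfect Morse function has m_k = b_k.
For Sigma_26: b_0=1, b_1=2g=52, b_2=1.
Saddles m_1 = 2g = 52

52


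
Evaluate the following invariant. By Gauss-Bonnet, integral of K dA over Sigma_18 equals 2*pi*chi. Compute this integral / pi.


Gauss-Bonnet: integral K dA = 2*pi*chi(M).
chi(Sigma_18) = 2 - 2*18 = -34.
(integral K dA)/pi = 2*chi = 2*(-34) = -68

-68


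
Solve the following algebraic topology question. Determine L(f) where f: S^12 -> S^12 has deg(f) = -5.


On S^12: L(f) = tr(f_0*) + (-1)^12 tr(f_12*) = 1 + (-1)^12 * deg(f).
L(f) = 1 + (-1)^12 * -5 = 1 + -5 = -4

-4


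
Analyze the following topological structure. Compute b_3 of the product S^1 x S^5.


Each S^d has Poincare polynomial 1 + t^d.
The product S^1 x S^5 has Poincare polynomial prod(1+t^d_i).
Expanding: b_0=1, b_1=1, b_5=1, b_6=1.
b_3 = 0

0


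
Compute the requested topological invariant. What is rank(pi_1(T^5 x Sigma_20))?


pi_1(A x B) = pi_1(A) x pi_1(B); rank of abelianization = b_1.
b_1(T^5) = 5, b_1(Sigma_20) = 2*20 = 40.
b_1(product) = 5 + 40 = 45

45


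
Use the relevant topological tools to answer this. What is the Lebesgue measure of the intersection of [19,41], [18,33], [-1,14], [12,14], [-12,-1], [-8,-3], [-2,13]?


Intersection = [max(a_i), min(b_i)] = [19, -3].
Since 19 > -3, the intersection is empty.
Length = 0

0


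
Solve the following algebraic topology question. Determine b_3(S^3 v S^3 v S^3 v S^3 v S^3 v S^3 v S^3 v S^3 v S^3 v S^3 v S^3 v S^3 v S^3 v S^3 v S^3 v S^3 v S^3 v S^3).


For a wedge of spheres, H_k (k>0) is free on one generator per sphere of dimension k.
Spheres of dimension 3: count = 18.
b_3 = 18

18


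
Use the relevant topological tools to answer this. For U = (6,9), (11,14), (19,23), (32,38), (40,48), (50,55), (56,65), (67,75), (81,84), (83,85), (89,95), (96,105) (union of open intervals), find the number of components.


Sort and merge overlapping open intervals.
Merged: (6,9), (11,14), (19,23), (32,38), (40,48), (50,55), (56,65), (67,75), (81,85), (89,95), (96,105).
Number of components = 11

11


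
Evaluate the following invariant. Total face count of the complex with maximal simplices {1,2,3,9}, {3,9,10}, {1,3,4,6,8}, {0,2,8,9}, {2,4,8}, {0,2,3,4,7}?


Each maximal simplex on m vertices has 2^m - 1 nonempty faces.
Take the union (dedupe shared faces).
Total distinct faces = 83

83


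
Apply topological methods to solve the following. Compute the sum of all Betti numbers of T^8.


b_k(T^8) = C(8,k), so the sum over k is sum_k C(8,k) = 2^8.
Total = 2^8 = 256

256


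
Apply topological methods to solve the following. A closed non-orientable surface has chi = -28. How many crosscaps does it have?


chi = 2 - k for closed non-orientable surfaces with k crosscaps.
-28 = 2 - k
k = 2 - (-28) = 30

30


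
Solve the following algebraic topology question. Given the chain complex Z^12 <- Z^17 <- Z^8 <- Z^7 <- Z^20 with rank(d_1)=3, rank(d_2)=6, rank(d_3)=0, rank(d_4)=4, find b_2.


rank H_k = rank(ker d_k) - rank(im d_{k+1}).
rank(ker d_2) = rank(C_2) - rank(d_2) = 8 - 6 = 2.
rank(im d_{2+1}) = 0.
rank H_2 = 2 - 0 = 2

2


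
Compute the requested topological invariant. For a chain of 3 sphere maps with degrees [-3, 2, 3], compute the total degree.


Degree is multiplicative: deg(composition) = product of degrees.
= (-3) * (2) * (3) = -18

-18


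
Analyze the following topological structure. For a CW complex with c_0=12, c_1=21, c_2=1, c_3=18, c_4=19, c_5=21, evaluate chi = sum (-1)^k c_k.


chi = sum_k (-1)^k c_k.
= (-1)^0*12 + (-1)^1*21 + (-1)^2*1 + (-1)^3*18 + (-1)^4*19 + (-1)^5*21
= (12) + (-21) + (1) + (-18) + (19) + (-21)
= -28

-28


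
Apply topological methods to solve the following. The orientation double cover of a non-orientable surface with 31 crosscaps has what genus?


chi(N_31) = 2 - 31 = -29.
Double cover: chi(Sigma_g) = 2 * chi(N_31) = 2*(-29) = -58.
2 - 2g = -58, so g = (2 - (-58))/2 = 60/2 = 30

30


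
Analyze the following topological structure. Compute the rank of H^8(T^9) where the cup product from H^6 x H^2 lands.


Cup product: H^p x H^q -> H^{p+q}; here p+q = 6+2 = 8.
rank H^k(T^n) = C(n,k).
C(9,8) = 9

9


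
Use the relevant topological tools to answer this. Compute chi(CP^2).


CP^2 has one cell in each even dimension 0, 2, ..., 2*2 (2+1 cells total).
All cells are even-dimensional, so chi = number of cells.
chi = 2 + 1 = 3

3


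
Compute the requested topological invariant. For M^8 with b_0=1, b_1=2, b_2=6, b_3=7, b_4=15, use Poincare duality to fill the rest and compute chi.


By Poincare duality b_k = b_{8-k}, so full Betti numbers: b_0=1, b_1=2, b_2=6, b_3=7, b_4=15, b_5=7, b_6=6, b_7=2, b_8=1.
chi = sum (-1)^k b_k = 11

11


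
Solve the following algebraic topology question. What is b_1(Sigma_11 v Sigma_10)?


For a wedge: H_1(A v B) = H_1(A) + H_1(B).
b_1(Sigma_11) = 22, b_1(Sigma_10) = 20.
b_1 = 22 + 20 = 42

42


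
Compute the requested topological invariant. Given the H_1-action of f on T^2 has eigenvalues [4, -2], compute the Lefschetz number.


For a torus self-map: L(f) = det(I - A) where A acts on H_1.
L(f) = (1-4) * (1--2) = -3 * 3 = -9

-9


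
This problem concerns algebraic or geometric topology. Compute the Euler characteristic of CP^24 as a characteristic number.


For any closed oriented manifold, <e(TM),[M]> = chi(M).
chi(CP^24) = 24+1 = 25

25


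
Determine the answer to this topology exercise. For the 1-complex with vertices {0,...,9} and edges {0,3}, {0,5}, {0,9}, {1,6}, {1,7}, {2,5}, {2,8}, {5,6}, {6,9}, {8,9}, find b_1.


b_1 = E - V + (number of components).
E = 10, V = 10, components = 2.
b_1 = 10 - 10 + 2 = 2

2


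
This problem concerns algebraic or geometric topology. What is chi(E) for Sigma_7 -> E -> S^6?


chi(S^6) = 2 (n even), chi(Sigma_7) = 2 - 2*7 = -12.
chi(E) = 2 * (-12) = -24

-24


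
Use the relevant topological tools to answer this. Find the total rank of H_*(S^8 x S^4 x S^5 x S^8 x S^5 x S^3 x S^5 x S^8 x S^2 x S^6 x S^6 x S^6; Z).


Total Betti number is multiplicative under products.
Each S^d (d>=1) has total Betti number 2.
There are 12 sphere factors.
Total = 2^12 = 4096

4096


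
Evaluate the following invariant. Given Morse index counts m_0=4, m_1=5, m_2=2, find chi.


Morse theory: chi(M) = sum_k (-1)^k m_k where m_k = #(index-k critical points).
= (4) + (-5) + (2) = 1

1


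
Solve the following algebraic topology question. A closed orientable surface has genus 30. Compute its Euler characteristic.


For a closed orientable surface of genus g: chi = 2 - 2g.
Here g = 30.
chi = 2 - 2*30 = 2 - 60 = -58

-58


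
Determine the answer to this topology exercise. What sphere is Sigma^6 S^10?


Each suspension raises dimension by 1: Sigma S^n = S^{n+1}.
Sigma^6 S^10 = S^{10+6} = S^16

16


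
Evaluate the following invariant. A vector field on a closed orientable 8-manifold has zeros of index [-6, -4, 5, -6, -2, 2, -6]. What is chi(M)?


Poincare-Hopf: chi(M) = sum of indices of zeros.
chi = (-6) + (-4) + (5) + (-6) + (-2) + (2) + (-6) = -17

-17


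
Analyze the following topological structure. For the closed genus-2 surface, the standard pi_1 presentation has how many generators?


Standard presentation: pi_1(Sigma_g) = <a_1,b_1,...,a_g,b_g | [a_1,b_1]...[a_g,b_g] = 1>.
Number of generators = 2g = 2*2 = 4

4


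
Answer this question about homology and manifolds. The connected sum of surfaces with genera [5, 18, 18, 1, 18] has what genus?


Genus is additive under connected sum of orientable surfaces.
g = 5 + 18 + 18 + 1 + 18 = 60

60


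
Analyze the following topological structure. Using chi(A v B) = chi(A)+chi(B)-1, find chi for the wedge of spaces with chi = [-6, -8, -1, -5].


chi(A v B) = chi(A) + chi(B) - 1 (one point identified).
For 4 spaces: chi = (sum chi_i) - (4 - 1).
sum = -20; chi = -20 - 3 = -23

-23


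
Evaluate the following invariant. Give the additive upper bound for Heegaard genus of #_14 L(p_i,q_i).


Heegaard genus satisfies g(A#B) <= g(A) + g(B).
Each lens space has g = 1.
Upper bound: 14 * 1 = 14

14


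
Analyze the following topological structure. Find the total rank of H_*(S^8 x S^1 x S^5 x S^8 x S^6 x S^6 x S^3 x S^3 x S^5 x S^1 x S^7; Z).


Total Betti number is multiplicative under products.
Each S^d (d>=1) has total Betti number 2.
There are 11 sphere factors.
Total = 2^11 = 2048

2048


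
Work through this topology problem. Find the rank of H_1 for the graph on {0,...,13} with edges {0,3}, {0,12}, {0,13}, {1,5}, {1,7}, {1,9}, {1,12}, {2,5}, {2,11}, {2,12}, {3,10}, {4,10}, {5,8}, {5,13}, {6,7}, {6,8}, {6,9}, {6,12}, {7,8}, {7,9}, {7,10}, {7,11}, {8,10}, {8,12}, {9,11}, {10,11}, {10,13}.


b_1 = E - V + (number of components).
E = 27, V = 14, components = 1.
b_1 = 27 - 14 + 1 = 14

14


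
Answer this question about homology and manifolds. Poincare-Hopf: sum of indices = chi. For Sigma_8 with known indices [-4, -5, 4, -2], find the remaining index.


Poincare-Hopf: sum of indices = chi(M).
chi(Sigma_8) = 2 - 2*8 = -14.
Sum of known indices = -7.
x = chi - (sum known) = -14 - (-7) = -7

-7


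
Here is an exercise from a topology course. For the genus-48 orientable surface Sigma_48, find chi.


For a closed orientable surface of genus g: chi = 2 - 2g.
Here g = 48.
chi = 2 - 2*48 = 2 - 96 = -94

-94


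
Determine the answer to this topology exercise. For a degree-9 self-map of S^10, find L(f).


On S^10: L(f) = tr(f_0*) + (-1)^10 tr(f_10*) = 1 + (-1)^10 * deg(f).
L(f) = 1 + (-1)^10 * 9 = 1 + 9 = 10

10


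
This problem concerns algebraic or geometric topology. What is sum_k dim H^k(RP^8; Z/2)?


H^k(RP^8; Z/2) = Z/2 for each 0 <= k <= 8.
Total dimension = 8 + 1 = 9

9


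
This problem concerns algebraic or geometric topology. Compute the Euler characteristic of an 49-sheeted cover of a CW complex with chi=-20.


For a finite covering: chi(E) = (number of sheets) * chi(B).
chi(E) = 49 * (-20) = -980

-980


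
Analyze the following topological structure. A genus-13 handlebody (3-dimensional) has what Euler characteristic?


A genus-g handlebody deformation retracts to a wedge of g circles.
chi(vee_g S^1) = 1 - g.
chi(H_13) = 1 - 13 = -12

-12


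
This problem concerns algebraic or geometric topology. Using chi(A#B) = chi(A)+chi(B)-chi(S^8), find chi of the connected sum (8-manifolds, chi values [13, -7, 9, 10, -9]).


For n-manifolds: chi(A#B) = chi(A) + chi(B) - chi(S^8).
chi(S^8) = 1 + (-1)^8 = 2.
chi(#) = (sum chi_i) - (5-1)*chi(S^8) = 16 - 4*2 = 8

8


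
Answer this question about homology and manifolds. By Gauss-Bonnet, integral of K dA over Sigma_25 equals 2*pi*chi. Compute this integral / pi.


Gauss-Bonnet: integral K dA = 2*pi*chi(M).
chi(Sigma_25) = 2 - 2*25 = -48.
(integral K dA)/pi = 2*chi = 2*(-48) = -96

-96


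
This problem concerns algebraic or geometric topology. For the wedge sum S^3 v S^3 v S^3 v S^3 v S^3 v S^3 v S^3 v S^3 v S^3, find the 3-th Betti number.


For a wedge of spheres, H_k (k>0) is free on one generator per sphere of dimension k.
Spheres of dimension 3: count = 9.
b_3 = 9

9


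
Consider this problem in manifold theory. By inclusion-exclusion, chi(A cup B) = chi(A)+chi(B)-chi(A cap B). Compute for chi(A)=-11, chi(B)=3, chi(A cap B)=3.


chi(A cup B) = chi(A) + chi(B) - chi(A cap B)
= -11 + (3) - (3)
= -11

-11


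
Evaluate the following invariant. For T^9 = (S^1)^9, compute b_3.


By the Kunneth formula, b_k(T^n) = C(n,k).
b_3(T^9) = C(9,3).
C(9,3) = 9!/(3!*6!) = 84

84


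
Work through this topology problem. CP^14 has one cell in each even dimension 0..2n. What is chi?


CP^14 has one cell in each even dimension 0, 2, ..., 2*14 (14+1 cells total).
All cells are even-dimensional, so chi = number of cells.
chi = 14 + 1 = 15

15


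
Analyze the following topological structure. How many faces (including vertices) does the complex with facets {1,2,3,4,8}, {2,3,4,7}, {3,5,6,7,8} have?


Each maximal simplex on m vertices has 2^m - 1 nonempty faces.
Take the union (dedupe shared faces).
Total distinct faces = 65

65


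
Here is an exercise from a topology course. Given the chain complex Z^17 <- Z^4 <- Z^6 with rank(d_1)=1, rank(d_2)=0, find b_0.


rank H_k = rank(ker d_k) - rank(im d_{k+1}).
rank(ker d_0) = rank(C_0) - rank(d_0) = 17 - 0 = 17.
rank(im d_{0+1}) = 1.
rank H_0 = 17 - 1 = 16

16


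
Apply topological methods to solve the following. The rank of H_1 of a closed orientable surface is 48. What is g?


For a closed orientable surface: b_1 = 2g.
48 = 2g
g = 48 / 2 = 24

24


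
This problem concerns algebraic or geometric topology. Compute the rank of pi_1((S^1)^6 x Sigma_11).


pi_1(A x B) = pi_1(A) x pi_1(B); rank of abelianization = b_1.
b_1(T^6) = 6, b_1(Sigma_11) = 2*11 = 22.
b_1(product) = 6 + 22 = 28

28


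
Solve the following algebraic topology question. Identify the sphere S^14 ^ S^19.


S^m ^ S^n = S^{m+n}.
k = 14 + 19 = 33

33


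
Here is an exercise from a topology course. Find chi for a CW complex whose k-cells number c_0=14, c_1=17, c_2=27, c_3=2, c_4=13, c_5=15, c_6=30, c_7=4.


chi = sum_k (-1)^k c_k.
= (-1)^0*14 + (-1)^1*17 + (-1)^2*27 + (-1)^3*2 + (-1)^4*13 + (-1)^5*15 + (-1)^6*30 + (-1)^7*4
= (14) + (-17) + (27) + (-2) + (13) + (-15) + (30) + (-4)
= 46

46


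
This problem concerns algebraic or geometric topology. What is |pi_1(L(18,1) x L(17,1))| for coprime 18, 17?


pi_1(X x Y) = pi_1(X) x pi_1(Y).
pi_1(L(18,1)) = Z/18, pi_1(L(17,1)) = Z/17.
|Z/18 x Z/17| = 18 * 17 = 306

306


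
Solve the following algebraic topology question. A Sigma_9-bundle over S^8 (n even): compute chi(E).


chi(S^8) = 2 (n even), chi(Sigma_9) = 2 - 2*9 = -16.
chi(E) = 2 * (-16) = -32

-32


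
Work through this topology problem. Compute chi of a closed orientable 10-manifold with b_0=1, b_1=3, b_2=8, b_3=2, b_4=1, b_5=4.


By Poincare duality b_k = b_{10-k}, so full Betti numbers: b_0=1, b_1=3, b_2=8, b_3=2, b_4=1, b_5=4, b_6=1, b_7=2, b_8=8, b_9=3, b_10=1.
chi = sum (-1)^k b_k = 6

6


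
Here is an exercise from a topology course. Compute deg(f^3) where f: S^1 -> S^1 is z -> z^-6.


deg(f) = -6. Degree is multiplicative: deg(f^3) = (deg f)^3.
deg(f^3) = (-6)^3 = -216

-216


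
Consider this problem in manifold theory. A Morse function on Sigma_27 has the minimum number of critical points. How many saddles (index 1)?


A perfect Morse function has m_k = b_k.
For Sigma_27: b_0=1, b_1=2g=54, b_2=1.
Saddles m_1 = 2g = 54

54


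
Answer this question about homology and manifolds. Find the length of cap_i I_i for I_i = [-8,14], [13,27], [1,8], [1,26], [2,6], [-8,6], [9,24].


Intersection = [max(a_i), min(b_i)] = [13, 6].
Since 13 > 6, the intersection is empty.
Length = 0

0


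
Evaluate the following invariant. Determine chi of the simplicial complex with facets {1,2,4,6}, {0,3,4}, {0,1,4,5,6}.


Enumerate all faces; f-vector: f_0=7, f_1=15, f_2=14, f_3=6, f_4=1.
chi = sum (-1)^k f_k = 1

1


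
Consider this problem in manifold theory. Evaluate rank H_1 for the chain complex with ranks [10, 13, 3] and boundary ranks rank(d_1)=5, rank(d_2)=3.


rank H_k = rank(ker d_k) - rank(im d_{k+1}).
rank(ker d_1) = rank(C_1) - rank(d_1) = 13 - 5 = 8.
rank(im d_{1+1}) = 3.
rank H_1 = 8 - 3 = 5

5


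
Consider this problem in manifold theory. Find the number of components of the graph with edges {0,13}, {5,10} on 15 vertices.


Run DFS/union-find over 15 vertices.
V = 15, E = 2.
Number of components = 13

13


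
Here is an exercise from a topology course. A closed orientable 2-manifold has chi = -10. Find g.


chi = 2 - 2g for closed orientable surfaces.
-10 = 2 - 2g
2g = 2 - (-10) = 12
g = 6

6


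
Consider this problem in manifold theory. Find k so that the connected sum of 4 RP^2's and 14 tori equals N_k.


Since a >= 1, the sum is non-orientable; each T^2 can be replaced by RP^2 # RP^2 (since T^2#RP^2 = 3RP^2).
Total crosscaps k = 4 + 2*14 = 32.
Check via chi: chi = 4*1 + 14*0 - (4+14-1)*2 = -30 = 2 - k = -30. Consistent.

32


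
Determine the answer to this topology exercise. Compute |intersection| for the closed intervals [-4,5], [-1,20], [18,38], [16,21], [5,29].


Intersection = [max(a_i), min(b_i)] = [18, 5].
Since 18 > 5, the intersection is empty.
Length = 0

0


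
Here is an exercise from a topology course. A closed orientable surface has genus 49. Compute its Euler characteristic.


For a closed orientable surface of genus g: chi = 2 - 2g.
Here g = 49.
chi = 2 - 2*49 = 2 - 98 = -96

-96


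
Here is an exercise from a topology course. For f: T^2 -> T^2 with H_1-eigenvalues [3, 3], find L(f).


For a torus self-map: L(f) = det(I - A) where A acts on H_1.
L(f) = (1-3) * (1-3) = -2 * -2 = 4

4


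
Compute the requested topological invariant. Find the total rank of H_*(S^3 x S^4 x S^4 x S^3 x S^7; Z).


Total Betti number is multiplicative under products.
Each S^d (d>=1) has total Betti number 2.
There are 5 sphere factors.
Total = 2^5 = 32

32


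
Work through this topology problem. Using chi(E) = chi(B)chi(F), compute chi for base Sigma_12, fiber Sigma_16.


For a fiber bundle F -> E -> B (with CW structure): chi(E) = chi(B) * chi(F).
chi(Sigma_12) = -22, chi(Sigma_16) = -30.
chi(E) = (-22) * (-30) = 660

660


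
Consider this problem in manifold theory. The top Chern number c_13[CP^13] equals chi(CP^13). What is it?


For any closed oriented manifold, <e(TM),[M]> = chi(M).
chi(CP^13) = 13+1 = 14

14


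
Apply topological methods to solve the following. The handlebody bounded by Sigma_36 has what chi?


A genus-g handlebody deformation retracts to a wedge of g circles.
chi(vee_g S^1) = 1 - g.
chi(H_36) = 1 - 36 = -35

-35


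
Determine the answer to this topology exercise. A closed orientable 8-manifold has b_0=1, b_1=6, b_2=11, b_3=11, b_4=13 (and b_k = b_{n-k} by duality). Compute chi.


By Poincare duality b_k = b_{8-k}, so full Betti numbers: b_0=1, b_1=6, b_2=11, b_3=11, b_4=13, b_5=11, b_6=11, b_7=6, b_8=1.
chi = sum (-1)^k b_k = 3

3


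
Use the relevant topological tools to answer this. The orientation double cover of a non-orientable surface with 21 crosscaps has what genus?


chi(N_21) = 2 - 21 = -19.
Double cover: chi(Sigma_g) = 2 * chi(N_21) = 2*(-19) = -38.
2 - 2g = -38, so g = (2 - (-38))/2 = 40/2 = 20

20


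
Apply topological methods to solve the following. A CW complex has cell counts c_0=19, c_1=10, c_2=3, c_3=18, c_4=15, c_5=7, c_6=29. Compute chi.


chi = sum_k (-1)^k c_k.
= (-1)^0*19 + (-1)^1*10 + (-1)^2*3 + (-1)^3*18 + (-1)^4*15 + (-1)^5*7 + (-1)^6*29
= (19) + (-10) + (3) + (-18) + (15) + (-7) + (29)
= 31

31
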